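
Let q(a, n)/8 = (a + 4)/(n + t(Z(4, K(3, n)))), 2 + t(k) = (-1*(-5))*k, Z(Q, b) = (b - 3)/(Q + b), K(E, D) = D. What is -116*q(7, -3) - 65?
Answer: 7933/35 ≈ 226.66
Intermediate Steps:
Z(Q, b) = (-3 + b)/(Q + b)
t(k) = -2 + 5*k (t(k) = -2 + (-1*(-5))*k = -2 + 5*k)
q(a, n) = 8*(4 + a)/(-2 + n + 5*(-3 + n)/(4 + n)) (q(a, n) = 8*((a + 4)/(n + (-2 + 5*((-3 + n)/(4 + n))))) = 8*((4 + a)/(n + (-2 + 5*(-3 + n)/(4 + n)))) = 8*((4 + a)/(-2 + n + 5*(-3 + n)/(4 + n))) = 8*(4 + a)/(-2 + n + 5*(-3 + n)/(4 + n)))
-116*q(7, -3) - 65 = -928*(4 + 7)*(4 - 3)/(-23 + 3*(-3) - 3*(4 - 3)) - 65 = -928*11/(-23 - 9 - 3*1) - 65 = -928*11/(-23 - 9 - 3) - 65 = -928*11/(-35) - 65 = -928*(-1)*11/35 - 65 = -116*(-88/35) - 65 = 10208/35 - 65 = 7933/35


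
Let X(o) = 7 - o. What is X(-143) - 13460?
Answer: -13310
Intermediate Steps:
X(-143) - 13460 = (7 - 1*(-143)) - 13460 = (7 + 143) - 13460 = 150 - 13460 = -13310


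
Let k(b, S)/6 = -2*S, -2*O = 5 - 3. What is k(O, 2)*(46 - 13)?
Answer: -792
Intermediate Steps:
O = -1 (O = -(5 - 3)/2 = -½*2 = -1)
k(b, S) = -12*S (k(b, S) = 6*(-2*S) = -12*S)
k(O, 2)*(46 - 13) = (-12*2)*(46 - 13) = -24*33 = -792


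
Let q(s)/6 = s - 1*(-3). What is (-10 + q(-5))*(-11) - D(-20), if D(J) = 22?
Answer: 220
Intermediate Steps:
q(s) = 18 + 6*s (q(s) = 6*(s - 1*(-3)) = 6*(s + 3) = 6*(3 + s) = 18 + 6*s)
(-10 + q(-5))*(-11) - D(-20) = (-10 + (18 + 6*(-5)))*(-11) - 1*22 = (-10 + (18 - 30))*(-11) - 22 = (-10 - 12)*(-11) - 22 = -22*(-11) - 22 = 242 - 22 = 220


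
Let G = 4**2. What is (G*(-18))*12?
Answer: -3456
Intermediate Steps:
G = 16
(G*(-18))*12 = (16*(-18))*12 = -288*12 = -3456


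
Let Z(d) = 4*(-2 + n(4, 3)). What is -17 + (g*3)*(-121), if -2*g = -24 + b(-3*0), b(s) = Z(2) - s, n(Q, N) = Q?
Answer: -2921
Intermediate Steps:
Z(d) = 8 (Z(d) = 4*(-2 + 4) = 4*2 = 8)
b(s) = 8 - s
g = 8 (g = -(-24 + (8 - (-3)*0))/2 = -(-24 + (8 - 1*0))/2 = -(-24 + (8 + 0))/2 = -(-24 + 8)/2 = -½*(-16) = 8)
-17 + (g*3)*(-121) = -17 + (8*3)*(-121) = -17 + 24*(-121) = -17 - 2904 = -2921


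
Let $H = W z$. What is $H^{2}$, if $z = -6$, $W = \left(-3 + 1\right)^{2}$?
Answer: $576$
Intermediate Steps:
$W = 4$ ($W = \left(-2\right)^{2} = 4$)
$H = -24$ ($H = 4 \left(-6\right) = -24$)
$H^{2} = \left(-24\right)^{2} = 576$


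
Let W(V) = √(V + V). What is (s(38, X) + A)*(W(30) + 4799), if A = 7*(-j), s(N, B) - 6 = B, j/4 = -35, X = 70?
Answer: 5067744 + 2112*√15 ≈ 5.0759e+6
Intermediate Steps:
j = -140 (j = 4*(-35) = -140)
s(N, B) = 6 + B
W(V) = √2*√V (W(V) = √(2*V) = √2*√V)
A = 980 (A = 7*(-1*(-140)) = 7*140 = 980)
(s(38, X) + A)*(W(30) + 4799) = ((6 + 70) + 980)*(√2*√30 + 4799) = (76 + 980)*(2*√15 + 4799) = 1056*(4799 + 2*√15) = 5067744 + 2112*√15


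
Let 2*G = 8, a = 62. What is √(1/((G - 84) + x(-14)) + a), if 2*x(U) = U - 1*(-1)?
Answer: 2*√463813/173 ≈ 7.8733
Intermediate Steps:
x(U) = ½ + U/2 (x(U) = (U - 1*(-1))/2 = (U + 1)/2 = (1 + U)/2 = ½ + U/2)
G = 4 (G = (½)*8 = 4)
√(1/((G - 84) + x(-14)) + a) = √(1/((4 - 84) + (½ + (½)*(-14))) + 62) = √(1/(-80 + (½ - 7)) + 62) = √(1/(-80 - 13/2) + 62) = √(1/(-173/2) + 62) = √(-2/173 + 62) = √(10724/173) = 2*√463813/173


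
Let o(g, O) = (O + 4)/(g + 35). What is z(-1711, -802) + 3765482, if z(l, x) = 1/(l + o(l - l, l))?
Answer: 231923567309/61592 ≈ 3.7655e+6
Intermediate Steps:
o(g, O) = (4 + O)/(35 + g)
z(l, x) = 1/(4/35 + 36*l/35) (z(l, x) = 1/(l + (4 + l)/(35 + (l - l))) = 1/(l + (4 + l)/(35 + 0)) = 1/(l + (4 + l)/35) = 1/(l + (4/35 + l/35)) = 1/(4/35 + 36*l/35))
z(-1711, -802) + 3765482 = 35/(4*(1 + 9*(-1711))) + 3765482 = 35/(4*(1 - 15399)) + 3765482 = (35/4)/(-15398) + 3765482 = (35/4)*(-1/15398) + 3765482 = -35/61592 + 3765482 = 231923567309/61592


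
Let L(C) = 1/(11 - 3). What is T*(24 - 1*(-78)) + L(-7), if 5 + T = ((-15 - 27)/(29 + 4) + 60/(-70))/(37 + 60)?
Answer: -30599875/59752 ≈ -512.11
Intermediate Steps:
L(C) = ⅛ (L(C) = 1/8 = ⅛)
T = -37509/7469 (T = -5 + ((-15 - 27)/(29 + 4) + 60/(-70))/(37 + 60) = -5 + (-42/33 + 60*(-1/70))/97 = -5 + (-42*1/33 - 6/7)*(1/97) = -5 + (-14/11 - 6/7)*(1/97) = -5 - 164/77*1/97 = -5 - 164/7469 = -37509/7469 ≈ -5.0220)
T*(24 - 1*(-78)) + L(-7) = -37509*(24 - 1*(-78))/7469 + ⅛ = -37509*(24 + 78)/7469 + ⅛ = -37509/7469*102 + ⅛ = -3825918/7469 + ⅛ = -30599875/59752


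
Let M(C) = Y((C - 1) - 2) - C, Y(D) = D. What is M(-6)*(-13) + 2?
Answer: 41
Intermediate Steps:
M(C) = -3 (M(C) = ((C - 1) - 2) - C = ((-1 + C) - 2) - C = (-3 + C) - C = -3)
M(-6)*(-13) + 2 = -3*(-13) + 2 = 39 + 2 = 41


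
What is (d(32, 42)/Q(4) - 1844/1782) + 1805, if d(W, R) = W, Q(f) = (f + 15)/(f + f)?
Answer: 30767423/16929 ≈ 1817.4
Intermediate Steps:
Q(f) = (15 + f)/(2*f) (Q(f) = (15 + f)/((2*f)) = (15 + f)*(1/(2*f)) = (15 + f)/(2*f))
(d(32, 42)/Q(4) - 1844/1782) + 1805 = (32/(((½)*(15 + 4)/4)) - 1844/1782) + 1805 = (32/(((½)*(¼)*19)) - 1844*1/1782) + 1805 = (32/(19/8) - 922/891) + 1805 = (32*(8/19) - 922/891) + 1805 = (256/19 - 922/891) + 1805 = 210578/16929 + 1805 = 30767423/16929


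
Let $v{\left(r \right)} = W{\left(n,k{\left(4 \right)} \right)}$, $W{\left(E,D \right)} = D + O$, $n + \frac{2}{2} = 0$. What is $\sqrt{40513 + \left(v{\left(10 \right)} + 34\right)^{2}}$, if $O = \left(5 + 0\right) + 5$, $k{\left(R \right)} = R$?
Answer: $\sqrt{42817} \approx 206.92$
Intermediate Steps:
$n = -1$ ($n = -1 + 0 = -1$)
$O = 10$ ($O = 5 + 5 = 10$)
$W{\left(E,D \right)} = 10 + D$ ($W{\left(E,D \right)} = D + 10 = 10 + D$)
$v{\left(r \right)} = 14$ ($v{\left(r \right)} = 10 + 4 = 14$)
$\sqrt{40513 + \left(v{\left(10 \right)} + 34\right)^{2}} = \sqrt{40513 + \left(14 + 34\right)^{2}} = \sqrt{40513 + 48^{2}} = \sqrt{40513 + 2304} = \sqrt{42817}$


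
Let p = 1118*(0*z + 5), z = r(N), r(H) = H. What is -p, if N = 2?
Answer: -5590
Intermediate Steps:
z = 2
p = 5590 (p = 1118*(0*2 + 5) = 1118*(0 + 5) = 1118*5 = 5590)
-p = -1*5590 = -5590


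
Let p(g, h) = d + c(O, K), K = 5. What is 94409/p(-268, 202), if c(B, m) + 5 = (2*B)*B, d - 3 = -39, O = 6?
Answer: 94409/31 ≈ 3045.5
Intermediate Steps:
d = -36 (d = 3 - 39 = -36)
c(B, m) = -5 + 2*B**2 (c(B, m) = -5 + (2*B)*B = -5 + 2*B**2)
p(g, h) = 31 (p(g, h) = -36 + (-5 + 2*6**2) = -36 + (-5 + 2*36) = -36 + (-5 + 72) = -36 + 67 = 31)
94409/p(-268, 202) = 94409/31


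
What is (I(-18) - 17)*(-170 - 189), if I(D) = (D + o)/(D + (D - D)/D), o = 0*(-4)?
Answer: 5744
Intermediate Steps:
o = 0
I(D) = 1 (I(D) = (D + 0)/(D + (D - D)/D) = D/(D + 0/D) = D/(D + 0) = D/D = 1)
(I(-18) - 17)*(-170 - 189) = (1 - 17)*(-170 - 189) = -16*(-359) = 5744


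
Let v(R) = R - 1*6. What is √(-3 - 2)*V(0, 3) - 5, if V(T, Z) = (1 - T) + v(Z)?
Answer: -5 - 2*I*√5 ≈ -5.0 - 4.4721*I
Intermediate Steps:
v(R) = -6 + R (v(R) = R - 6 = -6 + R)
V(T, Z) = -5 + Z - T (V(T, Z) = (1 - T) + (-6 + Z) = -5 + Z - T)
√(-3 - 2)*V(0, 3) - 5 = √(-3 - 2)*(-5 + 3 - 1*0) - 5 = √(-5)*(-5 + 3 + 0) - 5 = (I*√5)*(-2) - 5 = -2*I*√5 - 5 = -5 - 2*I*√5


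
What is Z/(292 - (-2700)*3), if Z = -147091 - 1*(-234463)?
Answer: 21843/2098 ≈ 10.411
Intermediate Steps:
Z = 87372 (Z = -147091 + 234463 = 87372)
Z/(292 - (-2700)*3) = 87372/(292 - (-2700)*3) = 87372/(292 - 180*(-45)) = 87372/(292 + 8100) = 87372/8392 = 87372*(1/8392) = 21843/2098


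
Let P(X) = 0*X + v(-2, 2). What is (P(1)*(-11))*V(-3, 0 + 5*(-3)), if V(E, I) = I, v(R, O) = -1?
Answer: -165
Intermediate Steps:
P(X) = -1 (P(X) = 0*X - 1 = 0 - 1 = -1)
(P(1)*(-11))*V(-3, 0 + 5*(-3)) = (-1*(-11))*(0 + 5*(-3)) = 11*(0 - 15) = 11*(-15) = -165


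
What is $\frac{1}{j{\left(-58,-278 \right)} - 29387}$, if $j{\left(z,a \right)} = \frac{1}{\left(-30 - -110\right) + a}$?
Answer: $- \frac{198}{5818627} \approx -3.4029 \cdot 10^{-5}$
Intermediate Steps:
$j{\left(z,a \right)} = \frac{1}{80 + a}$ ($j{\left(z,a \right)} = \frac{1}{\left(-30 + 110\right) + a} = \frac{1}{80 + a}$)
$\frac{1}{j{\left(-58,-278 \right)} - 29387} = \frac{1}{\frac{1}{80 - 278} - 29387} = \frac{1}{\frac{1}{-198} - 29387} = \frac{1}{- \frac{1}{198} - 29387} = \frac{1}{- \frac{5818627}{198}} = - \frac{198}{5818627}$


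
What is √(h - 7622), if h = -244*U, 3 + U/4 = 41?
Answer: I*√44710 ≈ 211.45*I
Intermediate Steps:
U = 152 (U = -12 + 4*41 = -12 + 164 = 152)
h = -37088 (h = -244*152 = -37088)
√(h - 7622) = √(-37088 - 7622) = √(-44710) = I*√44710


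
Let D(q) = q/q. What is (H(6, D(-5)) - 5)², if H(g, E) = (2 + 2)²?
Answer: 121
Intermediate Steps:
D(q) = 1
H(g, E) = 16 (H(g, E) = 4² = 16)
(H(6, D(-5)) - 5)² = (16 - 5)² = 11² = 121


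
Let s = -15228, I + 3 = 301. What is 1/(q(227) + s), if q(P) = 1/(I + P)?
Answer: -525/7994699 ≈ -6.5668e-5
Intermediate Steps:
I = 298 (I = -3 + 301 = 298)
q(P) = 1/(298 + P)
1/(q(227) + s) = 1/(1/(298 + 227) - 15228) = 1/(1/525 - 15228) = 1/(-7994699/525) = -525/7994699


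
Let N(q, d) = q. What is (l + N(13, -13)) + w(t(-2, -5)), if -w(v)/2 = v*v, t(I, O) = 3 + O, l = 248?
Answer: 253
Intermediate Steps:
w(v) = -2*v² (w(v) = -2*v*v = -2*v²)
(l + N(13, -13)) + w(t(-2, -5)) = (248 + 13) - 2*(3 - 5)² = 261 - 2*(-2)² = 261 - 2*4 = 261 - 8 = 253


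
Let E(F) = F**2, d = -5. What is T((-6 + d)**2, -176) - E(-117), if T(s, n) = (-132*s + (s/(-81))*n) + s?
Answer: -2371444/81 ≈ -29277.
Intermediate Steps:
T(s, n) = -131*s - n*s/81 (T(s, n) = (-132*s + (s*(-1/81))*n) + s = (-132*s + (-s/81)*n) + s = (-132*s - n*s/81) + s = -131*s - n*s/81)
T((-6 + d)**2, -176) - E(-117) = -(-6 - 5)**2*(10611 - 176)/81 - 1*(-117)**2 = -1/81*(-11)**2*10435 - 1*13689 = -1/81*121*10435 - 13689 = -1262635/81 - 13689 = -2371444/81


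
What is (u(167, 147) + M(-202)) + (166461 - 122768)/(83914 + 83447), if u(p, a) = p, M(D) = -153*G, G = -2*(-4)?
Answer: -176856884/167361 ≈ -1056.7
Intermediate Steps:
G = 8
M(D) = -1224 (M(D) = -153*8 = -1224)
(u(167, 147) + M(-202)) + (166461 - 122768)/(83914 + 83447) = (167 - 1224) + (166461 - 122768)/(83914 + 83447) = -1057 + 43693/167361 = -176856884/167361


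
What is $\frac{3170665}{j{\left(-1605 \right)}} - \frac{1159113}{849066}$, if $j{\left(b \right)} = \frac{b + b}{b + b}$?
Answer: $\frac{897367563259}{283022} \approx 3.1707 \cdot 10^{6}$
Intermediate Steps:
$j{\left(b \right)} = 1$ ($j{\left(b \right)} = \frac{2 b}{2 b} = 2 b \frac{1}{2 b} = 1$)
$\frac{3170665}{j{\left(-1605 \right)}} - \frac{1159113}{849066} = \frac{3170665}{1} - \frac{1159113}{849066} = 3170665 \cdot 1 - \frac{386371}{283022} = 3170665 - \frac{386371}{283022} = \frac{897367563259}{283022}$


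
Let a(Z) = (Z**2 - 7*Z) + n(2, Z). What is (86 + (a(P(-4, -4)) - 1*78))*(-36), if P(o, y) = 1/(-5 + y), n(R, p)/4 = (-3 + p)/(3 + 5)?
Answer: -2344/9 ≈ -260.44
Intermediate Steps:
n(R, p) = -3/2 + p/2 (n(R, p) = 4*((-3 + p)/(3 + 5)) = 4*((-3 + p)/8) = 4*((-3 + p)*(1/8)) = 4*(-3/8 + p/8) = -3/2 + p/2)
a(Z) = -3/2 + Z**2 - 13*Z/2 (a(Z) = (Z**2 - 7*Z) + (-3/2 + Z/2) = -3/2 + Z**2 - 13*Z/2)
(86 + (a(P(-4, -4)) - 1*78))*(-36) = (86 + ((-3/2 + (1/(-5 - 4))**2 - 13/(2*(-5 - 4))) - 1*78))*(-36) = (86 + ((-3/2 + (1/(-9))**2 - 13/2/(-9)) - 78))*(-36) = (86 + ((-3/2 + (-1/9)**2 - 13/2*(-1/9)) - 78))*(-36) = (86 + ((-3/2 + 1/81 + 13/18) - 78))*(-36) = (86 + (-62/81 - 78))*(-36) = (86 - 6380/81)*(-36) = (586/81)*(-36) = -2344/9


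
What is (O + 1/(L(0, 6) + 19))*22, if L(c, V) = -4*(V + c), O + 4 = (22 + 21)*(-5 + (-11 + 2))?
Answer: -66682/5 ≈ -13336.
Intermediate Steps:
O = -606 (O = -4 + (22 + 21)*(-5 + (-11 + 2)) = -4 + 43*(-5 - 9) = -4 + 43*(-14) = -4 - 602 = -606)
L(c, V) = -4*V - 4*c
(O + 1/(L(0, 6) + 19))*22 = (-606 + 1/((-4*6 - 4*0) + 19))*22 = (-606 + 1/((-24 + 0) + 19))*22 = (-606 + 1/(-24 + 19))*22 = (-606 + 1/(-5))*22 = (-606 - ⅕)*22 = -3031/5*22 = -66682/5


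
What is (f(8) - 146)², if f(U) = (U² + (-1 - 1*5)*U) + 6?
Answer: 15376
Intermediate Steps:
f(U) = 6 + U² - 6*U (f(U) = (U² + (-1 - 5)*U) + 6 = (U² - 6*U) + 6 = 6 + U² - 6*U)
(f(8) - 146)² = ((6 + 8² - 6*8) - 146)² = ((6 + 64 - 48) - 146)² = (22 - 146)² = (-124)² = 15376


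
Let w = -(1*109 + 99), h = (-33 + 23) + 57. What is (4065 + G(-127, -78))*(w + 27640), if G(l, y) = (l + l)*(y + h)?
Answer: 327510648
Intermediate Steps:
h = 47 (h = -10 + 57 = 47)
G(l, y) = 2*l*(47 + y) (G(l, y) = (l + l)*(y + 47) = (2*l)*(47 + y) = 2*l*(47 + y))
w = -208 (w = -(109 + 99) = -1*208 = -208)
(4065 + G(-127, -78))*(w + 27640) = (4065 + 2*(-127)*(47 - 78))*(-208 + 27640) = (4065 + 2*(-127)*(-31))*27432 = (4065 + 7874)*27432 = 11939*27432 = 327510648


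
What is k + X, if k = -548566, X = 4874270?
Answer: 4325704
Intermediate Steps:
k + X = -548566 + 4874270 = 4325704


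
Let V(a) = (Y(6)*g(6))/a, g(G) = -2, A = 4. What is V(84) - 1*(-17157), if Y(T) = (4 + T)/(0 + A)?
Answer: 1441183/84 ≈ 17157.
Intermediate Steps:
Y(T) = 1 + T/4 (Y(T) = (4 + T)/(0 + 4) = (4 + T)/4 = (4 + T)*(¼) = 1 + T/4)
V(a) = -5/a (V(a) = ((1 + (¼)*6)*(-2))/a = ((1 + 3/2)*(-2))/a = ((5/2)*(-2))/a = -5/a)
V(84) - 1*(-17157) = -5/84 - 1*(-17157) = -5*1/84 + 17157 = -5/84 + 17157 = 1441183/84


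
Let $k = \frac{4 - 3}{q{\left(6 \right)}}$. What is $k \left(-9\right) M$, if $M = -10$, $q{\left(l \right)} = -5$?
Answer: $-18$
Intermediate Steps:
$k = - \frac{1}{5}$ ($k = \frac{4 - 3}{-5} = \left(4 - 3\right) \left(- \frac{1}{5}\right) = 1 \left(- \frac{1}{5}\right) = - \frac{1}{5} \approx -0.2$)
$k \left(-9\right) M = \left(- \frac{1}{5}\right) \left(-9\right) \left(-10\right) = \frac{9}{5} \left(-10\right) = -18$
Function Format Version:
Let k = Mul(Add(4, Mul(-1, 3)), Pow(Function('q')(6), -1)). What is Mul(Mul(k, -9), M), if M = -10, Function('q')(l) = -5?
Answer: -18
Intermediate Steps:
k = Rational(-1, 5) (k = Mul(Add(4, Mul(-1, 3)), Pow(-5, -1)) = Mul(Add(4, -3), Rational(-1, 5)) = Mul(1, Rational(-1, 5)) = Rational(-1, 5) ≈ -0.20000)
Mul(Mul(k, -9), M) = Mul(Mul(Rational(-1, 5), -9), -10) = Mul(Rational(9, 5), -10) = -18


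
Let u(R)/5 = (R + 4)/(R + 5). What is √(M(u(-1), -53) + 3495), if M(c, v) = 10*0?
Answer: √3495 ≈ 59.119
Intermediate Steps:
u(R) = 5*(4 + R)/(5 + R) (u(R) = 5*((R + 4)/(R + 5)) = 5*((4 + R)/(5 + R)) = 5*(4 + R)/(5 + R))
M(c, v) = 0
√(M(u(-1), -53) + 3495) = √(0 + 3495) = √3495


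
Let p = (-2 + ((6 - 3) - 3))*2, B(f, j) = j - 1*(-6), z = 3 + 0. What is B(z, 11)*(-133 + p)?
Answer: -2329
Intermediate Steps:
z = 3
B(f, j) = 6 + j (B(f, j) = j + 6 = 6 + j)
p = -4 (p = (-2 + (3 - 3))*2 = (-2 + 0)*2 = -2*2 = -4)
B(z, 11)*(-133 + p) = (6 + 11)*(-133 - 4) = 17*(-137) = -2329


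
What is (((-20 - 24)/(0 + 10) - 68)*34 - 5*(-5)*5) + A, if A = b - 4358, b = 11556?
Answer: 24307/5 ≈ 4861.4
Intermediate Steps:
A = 7198 (A = 11556 - 4358 = 7198)
(((-20 - 24)/(0 + 10) - 68)*34 - 5*(-5)*5) + A = (((-20 - 24)/(0 + 10) - 68)*34 - 5*(-5)*5) + 7198 = ((-44/10 - 68)*34 + 25*5) + 7198 = ((-44*⅒ - 68)*34 + 125) + 7198 = ((-22/5 - 68)*34 + 125) + 7198 = (-362/5*34 + 125) + 7198 = (-12308/5 + 125) + 7198 = -11683/5 + 7198 = 24307/5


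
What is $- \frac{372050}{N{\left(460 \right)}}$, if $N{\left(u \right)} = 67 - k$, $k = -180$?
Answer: $- \frac{372050}{247} \approx -1506.3$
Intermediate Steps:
$N{\left(u \right)} = 247$ ($N{\left(u \right)} = 67 - -180 = 67 + 180 = 247$)
$- \frac{372050}{N{\left(460 \right)}} = - \frac{372050}{247}$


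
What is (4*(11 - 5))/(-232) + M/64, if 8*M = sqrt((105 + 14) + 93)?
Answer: -3/29 + sqrt(53)/256 ≈ -0.075010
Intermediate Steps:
M = sqrt(53)/4 (M = sqrt((105 + 14) + 93)/8 = sqrt(119 + 93)/8 = sqrt(212)/8 = (2*sqrt(53))/8 = sqrt(53)/4 ≈ 1.8200)
(4*(11 - 5))/(-232) + M/64 = (4*(11 - 5))/(-232) + (sqrt(53)/4)/64 = (4*6)*(-1/232) + (sqrt(53)/4)*(1/64) = 24*(-1/232) + sqrt(53)/256 = -3/29 + sqrt(53)/256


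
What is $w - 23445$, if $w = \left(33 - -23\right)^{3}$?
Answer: $152171$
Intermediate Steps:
$w = 175616$ ($w = \left(33 + 23\right)^{3} = 56^{3} = 175616$)
$w - 23445 = 175616 - 23445 = 152171$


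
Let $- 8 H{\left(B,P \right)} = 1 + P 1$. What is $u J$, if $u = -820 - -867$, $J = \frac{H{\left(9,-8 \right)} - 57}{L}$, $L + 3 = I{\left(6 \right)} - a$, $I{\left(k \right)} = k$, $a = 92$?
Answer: $\frac{21103}{712} \approx 29.639$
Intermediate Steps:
$H{\left(B,P \right)} = - \frac{1}{8} - \frac{P}{8}$ ($H{\left(B,P \right)} = - \frac{1 + P 1}{8} = - \frac{1 + P}{8} = - \frac{1}{8} - \frac{P}{8}$)
$L = -89$ ($L = -3 + \left(6 - 92\right) = -3 - 86 = -89$)
$J = \frac{449}{712}$ ($J = \frac{\left(- \frac{1}{8} - -1\right) - 57}{-89} = \left(\left(- \frac{1}{8} + 1\right) - 57\right) \left(- \frac{1}{89}\right) = \left(\frac{7}{8} - 57\right) \left(- \frac{1}{89}\right) = \left(- \frac{449}{8}\right) \left(- \frac{1}{89}\right) = \frac{449}{712} \approx 0.63062$)
$u = 47$ ($u = -820 + 867 = 47$)
$u J = 47 \cdot \frac{449}{712} = \frac{21103}{712}$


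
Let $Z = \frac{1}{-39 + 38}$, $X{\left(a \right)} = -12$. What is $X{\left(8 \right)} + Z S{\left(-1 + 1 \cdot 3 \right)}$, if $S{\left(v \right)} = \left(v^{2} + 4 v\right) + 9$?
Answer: $-33$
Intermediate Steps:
$S{\left(v \right)} = 9 + v^{2} + 4 v$
$Z = -1$ ($Z = \frac{1}{-1} = -1$)
$X{\left(8 \right)} + Z S{\left(-1 + 1 \cdot 3 \right)} = -12 - \left(9 + \left(-1 + 1 \cdot 3\right)^{2} + 4 \left(-1 + 1 \cdot 3\right)\right) = -12 - \left(9 + \left(-1 + 3\right)^{2} + 4 \left(-1 + 3\right)\right) = -12 - \left(9 + 2^{2} + 4 \cdot 2\right) = -12 - \left(9 + 4 + 8\right) = -12 - 21 = -33$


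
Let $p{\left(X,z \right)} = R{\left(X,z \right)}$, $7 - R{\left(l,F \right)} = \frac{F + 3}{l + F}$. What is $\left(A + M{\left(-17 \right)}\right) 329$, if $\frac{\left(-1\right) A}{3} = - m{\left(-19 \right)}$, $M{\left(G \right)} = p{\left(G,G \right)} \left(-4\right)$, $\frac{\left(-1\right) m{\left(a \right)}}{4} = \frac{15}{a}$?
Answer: $- \frac{1793708}{323} \approx -5553.3$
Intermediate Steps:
$m{\left(a \right)} = - \frac{60}{a}$ ($m{\left(a \right)} = - 4 \frac{15}{a} = - \frac{60}{a}$)
$R{\left(l,F \right)} = 7 - \frac{3 + F}{F + l}$ ($R{\left(l,F \right)} = 7 - \frac{F + 3}{l + F} = 7 - \frac{3 + F}{F + l}$)
$p{\left(X,z \right)} = \frac{-3 + 6 z + 7 X}{X + z}$ ($p{\left(X,z \right)} = \frac{-3 + 6 z + 7 X}{z + X} = \frac{-3 + 6 z + 7 X}{X + z}$)
$M{\left(G \right)} = - \frac{2 \left(-3 + 13 G\right)}{G}$ ($M{\left(G \right)} = \frac{-3 + 6 G + 7 G}{G + G} \left(-4\right) = \frac{-3 + 13 G}{2 G} \left(-4\right) = - \frac{2 \left(-3 + 13 G\right)}{G}$)
$A = \frac{180}{19}$ ($A = - 3 \left(- \frac{-60}{-19}\right) = - 3 \left(- \frac{\left(-60\right) \left(-1\right)}{19}\right) = - 3 \left(\left(-1\right) \frac{60}{19}\right) = \left(-3\right) \left(- \frac{60}{19}\right) = \frac{180}{19} \approx 9.4737$)
$\left(A + M{\left(-17 \right)}\right) 329 = \left(\frac{180}{19} - \left(26 - \frac{6}{-17}\right)\right) 329 = \left(\frac{180}{19} + \left(-26 + 6 \left(- \frac{1}{17}\right)\right)\right) 329 = \left(\frac{180}{19} - \frac{448}{17}\right) 329 = \left(- \frac{5452}{323}\right) 329 = - \frac{1793708}{323}$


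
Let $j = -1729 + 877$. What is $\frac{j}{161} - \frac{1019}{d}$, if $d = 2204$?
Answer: $- \frac{2041867}{354844} \approx -5.7543$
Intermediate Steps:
$j = -852$
$\frac{j}{161} - \frac{1019}{d} = - \frac{852}{161} - \frac{1019}{2204} = - \frac{2041867}{354844}$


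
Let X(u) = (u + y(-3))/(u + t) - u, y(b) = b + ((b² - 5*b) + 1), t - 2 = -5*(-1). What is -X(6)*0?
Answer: 0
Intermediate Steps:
t = 7 (t = 2 - 5*(-1) = 2 + 5 = 7)
y(b) = 1 + b² - 4*b (y(b) = b + (1 + b² - 5*b) = 1 + b² - 4*b)
X(u) = -u + (22 + u)/(7 + u) (X(u) = (u + (1 + (-3)² - 4*(-3)))/(u + 7) - u = (u + (1 + 9 + 12))/(7 + u) - u = (u + 22)/(7 + u) - u = (22 + u)/(7 + u) - u = -u + (22 + u)/(7 + u))
-X(6)*0 = -(22 - 1*6² - 6*6)/(7 + 6)*0 = -(22 - 1*36 - 36)/13*0 = -(22 - 36 - 36)/13*0 = -(-50)/13*0 = -1*(-50/13)*0 = (50/13)*0 = 0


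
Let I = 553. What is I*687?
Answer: 379911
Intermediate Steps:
I*687 = 553*687 = 379911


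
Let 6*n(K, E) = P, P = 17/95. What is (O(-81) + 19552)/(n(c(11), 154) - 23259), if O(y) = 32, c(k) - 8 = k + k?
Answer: -11162880/13257613 ≈ -0.84200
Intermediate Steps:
P = 17/95 (P = 17*(1/95) = 17/95 ≈ 0.17895)
c(k) = 8 + 2*k (c(k) = 8 + (k + k) = 8 + 2*k)
n(K, E) = 17/570 (n(K, E) = (1/6)*(17/95) = 17/570)
(O(-81) + 19552)/(n(c(11), 154) - 23259) = (32 + 19552)/(17/570 - 23259) = 19584/(-13257613/570) = 19584*(-570/13257613) = -11162880/13257613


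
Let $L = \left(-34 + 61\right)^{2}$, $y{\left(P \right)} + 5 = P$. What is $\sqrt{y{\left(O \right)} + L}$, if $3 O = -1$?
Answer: $\frac{\sqrt{6513}}{3} \approx 26.901$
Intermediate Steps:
$O = - \frac{1}{3}$ ($O = \frac{1}{3} \left(-1\right) = - \frac{1}{3} \approx -0.33333$)
$y{\left(P \right)} = -5 + P$
$L = 729$ ($L = 27^{2} = 729$)
$\sqrt{y{\left(O \right)} + L} = \sqrt{\left(-5 - \frac{1}{3}\right) + 729} = \sqrt{- \frac{16}{3} + 729} = \sqrt{\frac{2171}{3}} = \frac{\sqrt{6513}}{3}$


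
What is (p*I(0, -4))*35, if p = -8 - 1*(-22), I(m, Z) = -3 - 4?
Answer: -3430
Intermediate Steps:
I(m, Z) = -7
p = 14 (p = -8 + 22 = 14)
(p*I(0, -4))*35 = (14*(-7))*35 = -98*35 = -3430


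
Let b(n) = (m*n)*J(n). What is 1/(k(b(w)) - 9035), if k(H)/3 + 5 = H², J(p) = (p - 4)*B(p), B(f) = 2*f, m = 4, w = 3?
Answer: 1/6502 ≈ 0.00015380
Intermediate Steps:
J(p) = 2*p*(-4 + p) (J(p) = (p - 4)*(2*p) = (-4 + p)*(2*p) = 2*p*(-4 + p))
b(n) = 8*n²*(-4 + n) (b(n) = (4*n)*(2*n*(-4 + n)) = 8*n²*(-4 + n))
k(H) = -15 + 3*H²
1/(k(b(w)) - 9035) = 1/((-15 + 3*(8*3²*(-4 + 3))²) - 9035) = 1/((-15 + 3*(8*9*(-1))²) - 9035) = 1/((-15 + 3*(-72)²) - 9035) = 1/((-15 + 3*5184) - 9035) = 1/((-15 + 15552) - 9035) = 1/(15537 - 9035) = 1/6502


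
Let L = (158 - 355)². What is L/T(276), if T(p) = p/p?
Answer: 38809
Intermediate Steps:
T(p) = 1
L = 38809 (L = (-197)² = 38809)
L/T(276) = 38809/1 = 38809*1 = 38809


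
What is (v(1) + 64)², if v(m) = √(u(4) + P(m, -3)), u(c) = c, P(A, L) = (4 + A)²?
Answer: (64 + √29)² ≈ 4814.3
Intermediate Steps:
v(m) = √(4 + (4 + m)²)
(v(1) + 64)² = (√(4 + (4 + 1)²) + 64)² = (√(4 + 5²) + 64)² = (√(4 + 25) + 64)² = (√29 + 64)² = (64 + √29)²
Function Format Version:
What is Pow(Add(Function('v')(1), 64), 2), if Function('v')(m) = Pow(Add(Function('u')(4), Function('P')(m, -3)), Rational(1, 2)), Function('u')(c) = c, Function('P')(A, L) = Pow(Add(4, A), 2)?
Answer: Pow(Add(64, Pow(29, Rational(1, 2))), 2) ≈ 4814.3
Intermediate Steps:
Function('v')(m) = Pow(Add(4, Pow(Add(4, m), 2)), Rational(1, 2))
Pow(Add(Function('v')(1), 64), 2) = Pow(Add(Pow(Add(4, Pow(Add(4, 1), 2)), Rational(1, 2)), 64), 2) = Pow(Add(Pow(Add(4, Pow(5, 2)), Rational(1, 2)), 64), 2) = Pow(Add(Pow(Add(4, 25), Rational(1, 2)), 64), 2) = Pow(Add(Pow(29, Rational(1, 2)), 64), 2) = Pow(Add(64, Pow(29, Rational(1, 2))), 2)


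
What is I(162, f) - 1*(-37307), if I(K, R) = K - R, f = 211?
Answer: 37258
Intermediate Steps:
I(162, f) - 1*(-37307) = (162 - 1*211) - 1*(-37307) = (162 - 211) + 37307 = -49 + 37307 = 37258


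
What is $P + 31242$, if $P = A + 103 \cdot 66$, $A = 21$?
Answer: $38061$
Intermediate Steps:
$P = 6819$ ($P = 21 + 103 \cdot 66 = 21 + 6798 = 6819$)
$P + 31242 = 6819 + 31242 = 38061$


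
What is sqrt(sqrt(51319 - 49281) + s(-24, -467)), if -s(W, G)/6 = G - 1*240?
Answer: sqrt(4242 + sqrt(2038)) ≈ 65.476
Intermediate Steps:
s(W, G) = 1440 - 6*G (s(W, G) = -6*(G - 1*240) = -6*(G - 240) = -6*(-240 + G) = 1440 - 6*G)
sqrt(sqrt(51319 - 49281) + s(-24, -467)) = sqrt(sqrt(51319 - 49281) + (1440 - 6*(-467))) = sqrt(sqrt(2038) + (1440 + 2802)) = sqrt(sqrt(2038) + 4242) = sqrt(4242 + sqrt(2038))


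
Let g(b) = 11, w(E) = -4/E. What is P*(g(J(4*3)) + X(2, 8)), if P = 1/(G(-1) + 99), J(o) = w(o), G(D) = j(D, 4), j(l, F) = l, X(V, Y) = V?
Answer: 13/98 ≈ 0.13265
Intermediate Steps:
G(D) = D
J(o) = -4/o
P = 1/98 (P = 1/(-1 + 99) = 1/98 ≈ 0.010204)
P*(g(J(4*3)) + X(2, 8)) = (11 + 2)/98 = (1/98)*13 = 13/98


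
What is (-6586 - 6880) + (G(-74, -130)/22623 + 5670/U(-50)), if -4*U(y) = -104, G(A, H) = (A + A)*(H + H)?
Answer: -3895700689/294099 ≈ -13246.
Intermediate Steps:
G(A, H) = 4*A*H (G(A, H) = (2*A)*(2*H) = 4*A*H)
U(y) = 26 (U(y) = -1/4*(-104) = 26)
(-6586 - 6880) + (G(-74, -130)/22623 + 5670/U(-50)) = (-6586 - 6880) + ((4*(-74)*(-130))/22623 + 5670/26) = -13466 + (38480*(1/22623) + 5670*(1/26)) = -13466 + (38480/22623 + 2835/13) = -13466 + 64636445/294099 = -3895700689/294099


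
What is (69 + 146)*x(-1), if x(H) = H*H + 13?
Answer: 3010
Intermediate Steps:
x(H) = 13 + H² (x(H) = H² + 13 = 13 + H²)
(69 + 146)*x(-1) = (69 + 146)*(13 + (-1)²) = 215*(13 + 1) = 215*14 = 3010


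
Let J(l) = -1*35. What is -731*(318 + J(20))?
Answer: -206873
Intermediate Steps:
J(l) = -35
-731*(318 + J(20)) = -731*(318 - 35) = -731*283 = -206873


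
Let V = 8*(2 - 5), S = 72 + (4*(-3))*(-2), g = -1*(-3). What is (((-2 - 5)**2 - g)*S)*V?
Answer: -105984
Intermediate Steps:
g = 3
S = 96 (S = 72 - 12*(-2) = 72 + 24 = 96)
V = -24 (V = 8*(-3) = -24)
(((-2 - 5)**2 - g)*S)*V = (((-2 - 5)**2 - 1*3)*96)*(-24) = (((-7)**2 - 3)*96)*(-24) = ((49 - 3)*96)*(-24) = (46*96)*(-24) = 4416*(-24) = -105984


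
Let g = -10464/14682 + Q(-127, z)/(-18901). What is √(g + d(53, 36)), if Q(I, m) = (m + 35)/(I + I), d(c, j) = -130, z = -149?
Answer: 21*I*√10226434737876585533/5873844869 ≈ 11.433*I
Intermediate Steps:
Q(I, m) = (35 + m)/(2*I) (Q(I, m) = (35 + m)/((2*I)) = (35 + m)*(1/(2*I)) = (35 + m)/(2*I))
g = -4186484167/5873844869 (g = -10464/14682 + ((½)*(35 - 149)/(-127))/(-18901) = -10464*1/14682 + ((½)*(-1/127)*(-114))*(-1/18901) = -1744/2447 + (57/127)*(-1/18901) = -1744/2447 - 57/2400427 = -4186484167/5873844869 ≈ -0.71273)
√(g + d(53, 36)) = √(-4186484167/5873844869 - 130) = √(-767786317137/5873844869) = 21*I*√10226434737876585533/5873844869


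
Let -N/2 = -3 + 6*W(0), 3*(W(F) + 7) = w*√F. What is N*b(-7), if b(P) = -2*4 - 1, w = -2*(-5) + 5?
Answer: -810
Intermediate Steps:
w = 15 (w = 10 + 5 = 15)
W(F) = -7 + 5*√F (W(F) = -7 + (15*√F)/3 = -7 + 5*√F)
b(P) = -9 (b(P) = -8 - 1 = -9)
N = 90 (N = -2*(-3 + 6*(-7 + 5*√0)) = -2*(-3 + 6*(-7 + 5*0)) = -2*(-3 + 6*(-7 + 0)) = -2*(-3 + 6*(-7)) = -2*(-3 - 42) = -2*(-45) = 90)
N*b(-7) = 90*(-9) = -810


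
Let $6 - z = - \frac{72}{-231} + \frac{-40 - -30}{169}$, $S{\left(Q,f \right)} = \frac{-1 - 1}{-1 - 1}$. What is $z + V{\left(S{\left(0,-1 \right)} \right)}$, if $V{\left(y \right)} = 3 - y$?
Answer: $\frac{100818}{13013} \approx 7.7475$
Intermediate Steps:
$S{\left(Q,f \right)} = 1$ ($S{\left(Q,f \right)} = - \frac{2}{-2} = \left(-2\right) \left(- \frac{1}{2}\right) = 1$)
$z = \frac{74792}{13013}$ ($z = 6 - \left(- \frac{72}{-231} + \frac{-40 - -30}{169}\right) = 6 - \left(\left(-72\right) \left(- \frac{1}{231}\right) + \left(-40 + 30\right) \frac{1}{169}\right) = 6 - \left(\frac{24}{77} - \frac{10}{169}\right) = 6 - \frac{3286}{13013} = \frac{74792}{13013} \approx 5.7475$)
$z + V{\left(S{\left(0,-1 \right)} \right)} = \frac{74792}{13013} + \left(3 - 1\right) = \frac{74792}{13013} + 2 = \frac{100818}{13013}$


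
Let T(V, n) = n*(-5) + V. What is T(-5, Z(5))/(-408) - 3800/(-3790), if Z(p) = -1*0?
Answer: 156935/154632 ≈ 1.0149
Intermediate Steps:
Z(p) = 0
T(V, n) = V - 5*n (T(V, n) = -5*n + V = V - 5*n)
T(-5, Z(5))/(-408) - 3800/(-3790) = (-5 - 5*0)/(-408) - 3800/(-3790) = (-5 + 0)*(-1/408) - 3800*(-1/3790) = -5*(-1/408) + 380/379 = 5/408 + 380/379 = 156935/154632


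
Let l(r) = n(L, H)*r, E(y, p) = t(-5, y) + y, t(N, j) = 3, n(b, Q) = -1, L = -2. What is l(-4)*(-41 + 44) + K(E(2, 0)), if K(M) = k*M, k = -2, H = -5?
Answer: 2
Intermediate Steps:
E(y, p) = 3 + y
K(M) = -2*M
l(r) = -r
l(-4)*(-41 + 44) + K(E(2, 0)) = (-1*(-4))*(-41 + 44) - 2*(3 + 2) = 4*3 - 2*5 = 12 - 10 = 2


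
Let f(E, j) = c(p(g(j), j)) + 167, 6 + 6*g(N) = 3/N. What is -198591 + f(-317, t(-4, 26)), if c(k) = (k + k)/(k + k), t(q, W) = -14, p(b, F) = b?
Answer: -198423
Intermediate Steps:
g(N) = -1 + 1/(2*N) (g(N) = -1 + (3/N)/6 = -1 + 1/(2*N))
c(k) = 1 (c(k) = (2*k)/((2*k)) = (2*k)*(1/(2*k)) = 1)
f(E, j) = 168 (f(E, j) = 1 + 167 = 168)
-198591 + f(-317, t(-4, 26)) = -198591 + 168 = -198423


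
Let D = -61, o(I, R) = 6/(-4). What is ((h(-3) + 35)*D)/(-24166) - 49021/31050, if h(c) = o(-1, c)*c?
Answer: -1109826511/750354300 ≈ -1.4791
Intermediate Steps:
o(I, R) = -3/2 (o(I, R) = 6*(-¼) = -3/2)
h(c) = -3*c/2
((h(-3) + 35)*D)/(-24166) - 49021/31050 = ((-3/2*(-3) + 35)*(-61))/(-24166) - 49021/31050 = ((9/2 + 35)*(-61))*(-1/24166) - 49021*1/31050 = ((79/2)*(-61))*(-1/24166) - 49021/31050 = -4819/2*(-1/24166) - 49021/31050 = 4819/48332 - 49021/31050 = -1109826511/750354300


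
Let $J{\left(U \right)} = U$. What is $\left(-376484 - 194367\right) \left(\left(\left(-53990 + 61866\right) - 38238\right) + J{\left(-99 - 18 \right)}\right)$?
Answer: $17398967629$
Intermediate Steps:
$\left(-376484 - 194367\right) \left(\left(\left(-53990 + 61866\right) - 38238\right) + J{\left(-99 - 18 \right)}\right) = \left(-376484 - 194367\right) \left(\left(\left(-53990 + 61866\right) - 38238\right) - 117\right) = - 570851 \left(\left(7876 - 38238\right) - 117\right) = - 570851 \left(-30362 - 117\right) = \left(-570851\right) \left(-30479\right) = 17398967629$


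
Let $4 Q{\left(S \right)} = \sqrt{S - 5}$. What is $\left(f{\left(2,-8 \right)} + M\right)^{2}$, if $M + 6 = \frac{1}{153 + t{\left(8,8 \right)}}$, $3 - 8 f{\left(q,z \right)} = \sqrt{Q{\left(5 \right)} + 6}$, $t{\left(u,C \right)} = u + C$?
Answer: $\frac{57885775}{1827904} + \frac{7597 \sqrt{6}}{5408} \approx 35.109$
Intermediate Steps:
$t{\left(u,C \right)} = C + u$
$Q{\left(S \right)} = \frac{\sqrt{-5 + S}}{4}$ ($Q{\left(S \right)} = \frac{\sqrt{S - 5}}{4} = \frac{\sqrt{-5 + S}}{4}$)
$f{\left(q,z \right)} = \frac{3}{8} - \frac{\sqrt{6}}{8}$ ($f{\left(q,z \right)} = \frac{3}{8} - \frac{\sqrt{\frac{\sqrt{-5 + 5}}{4} + 6}}{8} = \frac{3}{8} - \frac{\sqrt{\frac{\sqrt{0}}{4} + 6}}{8} = \frac{3}{8} - \frac{\sqrt{\frac{1}{4} \cdot 0 + 6}}{8} = \frac{3}{8} - \frac{\sqrt{0 + 6}}{8} = \frac{3}{8} - \frac{\sqrt{6}}{8}$)
$M = - \frac{1013}{169}$ ($M = -6 + \frac{1}{153 + \left(8 + 8\right)} = -6 + \frac{1}{153 + 16} = -6 + \frac{1}{169} = - \frac{1013}{169} \approx -5.9941$)
$\left(f{\left(2,-8 \right)} + M\right)^{2} = \left(\left(\frac{3}{8} - \frac{\sqrt{6}}{8}\right) - \frac{1013}{169}\right)^{2} = \left(- \frac{7597}{1352} - \frac{\sqrt{6}}{8}\right)^{2}$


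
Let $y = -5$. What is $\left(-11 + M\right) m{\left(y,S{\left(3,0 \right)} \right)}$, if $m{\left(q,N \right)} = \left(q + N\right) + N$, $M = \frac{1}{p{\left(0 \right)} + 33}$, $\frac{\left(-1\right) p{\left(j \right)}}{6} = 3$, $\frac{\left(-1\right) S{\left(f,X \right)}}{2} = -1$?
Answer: $\frac{164}{15} \approx 10.933$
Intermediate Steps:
$S{\left(f,X \right)} = 2$ ($S{\left(f,X \right)} = \left(-2\right) \left(-1\right) = 2$)
$p{\left(j \right)} = -18$ ($p{\left(j \right)} = \left(-6\right) 3 = -18$)
$M = \frac{1}{15}$ ($M = \frac{1}{-18 + 33} = \frac{1}{15} \approx 0.066667$)
$m{\left(q,N \right)} = q + 2 N$ ($m{\left(q,N \right)} = \left(N + q\right) + N = q + 2 N$)
$\left(-11 + M\right) m{\left(y,S{\left(3,0 \right)} \right)} = \left(-11 + \frac{1}{15}\right) \left(-5 + 2 \cdot 2\right) = - \frac{164 \left(-5 + 4\right)}{15} = \left(- \frac{164}{15}\right) \left(-1\right) = \frac{164}{15}$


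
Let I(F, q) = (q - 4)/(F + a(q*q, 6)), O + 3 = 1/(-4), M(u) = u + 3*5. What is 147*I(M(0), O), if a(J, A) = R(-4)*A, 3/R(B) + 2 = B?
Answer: -1421/16 ≈ -88.813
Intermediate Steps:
M(u) = 15 + u (M(u) = u + 15 = 15 + u)
R(B) = 3/(-2 + B)
a(J, A) = -A/2 (a(J, A) = (3/(-2 - 4))*A = (3/(-6))*A = (3*(-1/6))*A = -A/2)
O = -13/4 (O = -3 + 1/(-4) = -3 - 1/4 = -13/4 ≈ -3.2500)
I(F, q) = (-4 + q)/(-3 + F) (I(F, q) = (q - 4)/(F - 1/2*6) = (-4 + q)/(F - 3) = (-4 + q)/(-3 + F))
147*I(M(0), O) = 147*((-4 - 13/4)/(-3 + (15 + 0))) = 147*(-29/4/(-3 + 15)) = 147*(-29/4/12) = 147*((1/12)*(-29/4)) = 147*(-29/48) = -1421/16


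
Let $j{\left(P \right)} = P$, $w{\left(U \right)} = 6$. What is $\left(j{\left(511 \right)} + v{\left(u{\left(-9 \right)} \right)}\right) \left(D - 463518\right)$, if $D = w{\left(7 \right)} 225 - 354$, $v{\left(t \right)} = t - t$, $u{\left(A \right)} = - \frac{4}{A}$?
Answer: $-236348742$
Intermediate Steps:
$v{\left(t \right)} = 0$
$D = 996$ ($D = 6 \cdot 225 - 354 = 1350 - 354 = 996$)
$\left(j{\left(511 \right)} + v{\left(u{\left(-9 \right)} \right)}\right) \left(D - 463518\right) = \left(511 + 0\right) \left(996 - 463518\right) = 511 \left(-462522\right) = -236348742$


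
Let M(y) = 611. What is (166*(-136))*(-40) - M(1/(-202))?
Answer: 902429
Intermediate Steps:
(166*(-136))*(-40) - M(1/(-202)) = (166*(-136))*(-40) - 1*611 = -22576*(-40) - 611 = 903040 - 611 = 902429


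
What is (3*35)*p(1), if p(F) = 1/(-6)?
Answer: -35/2 ≈ -17.500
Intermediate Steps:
p(F) = -⅙
(3*35)*p(1) = (3*35)*(-⅙) = 105*(-⅙) = -35/2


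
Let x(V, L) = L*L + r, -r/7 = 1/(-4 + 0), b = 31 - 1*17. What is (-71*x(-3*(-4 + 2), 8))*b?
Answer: -130711/2 ≈ -65356.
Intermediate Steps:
b = 14 (b = 31 - 17 = 14)
r = 7/4 (r = -7/(-4 + 0) = -7/(-4) = -7*(-¼) = 7/4 ≈ 1.7500)
x(V, L) = 7/4 + L² (x(V, L) = L*L + 7/4 = L² + 7/4 = 7/4 + L²)
(-71*x(-3*(-4 + 2), 8))*b = -71*(7/4 + 8²)*14 = -71*(7/4 + 64)*14 = -71*263/4*14 = -18673/4*14 = -130711/2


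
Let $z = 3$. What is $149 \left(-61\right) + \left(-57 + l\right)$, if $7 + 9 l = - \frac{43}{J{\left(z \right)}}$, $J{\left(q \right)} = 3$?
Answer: $- \frac{247006}{27} \approx -9148.4$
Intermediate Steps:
$l = - \frac{64}{27}$ ($l = - \frac{7}{9} + \frac{\left(-43\right) \frac{1}{3}}{9} = - \frac{7}{9} + \frac{1}{9} \left(- \frac{43}{3}\right) = - \frac{7}{9} - \frac{43}{27} = - \frac{64}{27} \approx -2.3704$)
$149 \left(-61\right) + \left(-57 + l\right) = 149 \left(-61\right) - \frac{1603}{27} = -9089 - \frac{1603}{27} = - \frac{247006}{27}$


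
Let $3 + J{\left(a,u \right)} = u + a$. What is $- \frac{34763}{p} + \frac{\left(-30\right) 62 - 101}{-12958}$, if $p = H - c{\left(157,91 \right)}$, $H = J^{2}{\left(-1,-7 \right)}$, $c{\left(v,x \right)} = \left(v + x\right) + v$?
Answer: $\frac{225507939}{1840036} \approx 122.56$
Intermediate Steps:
$J{\left(a,u \right)} = -3 + a + u$ ($J{\left(a,u \right)} = -3 + \left(u + a\right) = -3 + \left(a + u\right) = -3 + a + u$)
$c{\left(v,x \right)} = x + 2 v$
$H = 121$ ($H = \left(-3 - 1 - 7\right)^{2} = \left(-11\right)^{2} = 121$)
$p = -284$ ($p = 121 - \left(91 + 2 \cdot 157\right) = 121 - \left(91 + 314\right) = 121 - 405 = -284$)
$- \frac{34763}{p} + \frac{\left(-30\right) 62 - 101}{-12958} = - \frac{34763}{-284} + \frac{\left(-30\right) 62 - 101}{-12958} = \left(-34763\right) \left(- \frac{1}{284}\right) + \left(-1860 - 101\right) \left(- \frac{1}{12958}\right) = \frac{34763}{284} - - \frac{1961}{12958} = \frac{34763}{284} + \frac{1961}{12958} = \frac{225507939}{1840036}$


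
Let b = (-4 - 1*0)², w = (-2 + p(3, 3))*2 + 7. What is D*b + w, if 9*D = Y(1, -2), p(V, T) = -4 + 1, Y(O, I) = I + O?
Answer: -43/9 ≈ -4.7778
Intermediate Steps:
p(V, T) = -3
D = -⅑ (D = (-2 + 1)/9 = (⅑)*(-1) = -⅑ ≈ -0.11111)
w = -3 (w = (-2 - 3)*2 + 7 = -5*2 + 7 = -10 + 7 = -3)
b = 16 (b = (-4 + 0)² = (-4)² = 16)
D*b + w = -⅑*16 - 3 = -16/9 - 3 = -43/9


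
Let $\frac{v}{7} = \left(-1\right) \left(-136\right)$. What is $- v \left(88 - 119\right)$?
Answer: $29512$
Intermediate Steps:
$v = 952$ ($v = 7 \left(\left(-1\right) \left(-136\right)\right) = 7 \cdot 136 = 952$)
$- v \left(88 - 119\right) = \left(-1\right) 952 \left(88 - 119\right) = \left(-952\right) \left(-31\right) = 29512$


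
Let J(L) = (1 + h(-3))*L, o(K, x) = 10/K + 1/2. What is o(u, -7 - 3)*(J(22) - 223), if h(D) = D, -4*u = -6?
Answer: -3827/2 ≈ -1913.5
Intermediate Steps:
u = 3/2 (u = -¼*(-6) = 3/2 ≈ 1.5000)
o(K, x) = ½ + 10/K (o(K, x) = 10/K + 1*(½) = 10/K + ½ = ½ + 10/K)
J(L) = -2*L (J(L) = (1 - 3)*L = -2*L)
o(u, -7 - 3)*(J(22) - 223) = ((20 + 3/2)/(2*(3/2)))*(-2*22 - 223) = ((½)*(⅔)*(43/2))*(-44 - 223) = (43/6)*(-267) = -3827/2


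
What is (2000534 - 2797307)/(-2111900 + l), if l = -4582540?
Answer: 265591/2231480 ≈ 0.11902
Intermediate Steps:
(2000534 - 2797307)/(-2111900 + l) = (2000534 - 2797307)/(-2111900 - 4582540) = -796773/(-6694440) = -796773*(-1/6694440) = 265591/2231480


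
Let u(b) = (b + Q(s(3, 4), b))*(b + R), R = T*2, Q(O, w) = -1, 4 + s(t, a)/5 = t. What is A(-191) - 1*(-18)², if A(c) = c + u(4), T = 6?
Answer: -467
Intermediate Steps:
s(t, a) = -20 + 5*t
R = 12 (R = 6*2 = 12)
u(b) = (-1 + b)*(12 + b) (u(b) = (b - 1)*(b + 12) = (-1 + b)*(12 + b))
A(c) = 48 + c (A(c) = c + (-12 + 4² + 11*4) = c + (-12 + 16 + 44) = c + 48 = 48 + c)
A(-191) - 1*(-18)² = (48 - 191) - 1*(-18)² = -143 - 1*324 = -143 - 324 = -467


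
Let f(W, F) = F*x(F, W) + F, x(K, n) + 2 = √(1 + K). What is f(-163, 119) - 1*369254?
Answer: -369373 + 238*√30 ≈ -3.6807e+5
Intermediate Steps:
x(K, n) = -2 + √(1 + K)
f(W, F) = F + F*(-2 + √(1 + F)) (f(W, F) = F*(-2 + √(1 + F)) + F = F + F*(-2 + √(1 + F)))
f(-163, 119) - 1*369254 = 119*(-1 + √(1 + 119)) - 1*369254 = 119*(-1 + √120) - 369254 = 119*(-1 + 2*√30) - 369254 = (-119 + 238*√30) - 369254 = -369373 + 238*√30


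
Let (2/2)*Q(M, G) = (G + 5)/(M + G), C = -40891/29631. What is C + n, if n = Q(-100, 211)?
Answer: 620465/1096347 ≈ 0.56594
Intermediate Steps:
C = -40891/29631 (C = -40891*1/29631 = -40891/29631 ≈ -1.3800)
Q(M, G) = (5 + G)/(G + M) (Q(M, G) = (G + 5)/(M + G) = (5 + G)/(G + M))
n = 72/37 (n = (5 + 211)/(211 - 100) = 216/111 = (1/111)*216 = 72/37 ≈ 1.9459)
C + n = -40891/29631 + 72/37 = 620465/1096347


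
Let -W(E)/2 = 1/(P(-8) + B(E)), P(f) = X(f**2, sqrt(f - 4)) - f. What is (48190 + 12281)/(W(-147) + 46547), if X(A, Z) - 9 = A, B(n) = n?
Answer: 1995543/1536052 ≈ 1.2991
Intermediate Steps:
X(A, Z) = 9 + A
P(f) = 9 + f**2 - f (P(f) = (9 + f**2) - f = 9 + f**2 - f)
W(E) = -2/(81 + E) (W(E) = -2/((9 + (-8)**2 - 1*(-8)) + E) = -2/((9 + 64 + 8) + E) = -2/(81 + E))
(48190 + 12281)/(W(-147) + 46547) = (48190 + 12281)/(-2/(81 - 147) + 46547) = 60471/(-2/(-66) + 46547) = 60471/(-2*(-1/66) + 46547) = 60471/(1/33 + 46547) = 60471/(1536052/33) = 60471*(33/1536052) = 1995543/1536052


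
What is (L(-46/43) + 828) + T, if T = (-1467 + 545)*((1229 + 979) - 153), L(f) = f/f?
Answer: -1893881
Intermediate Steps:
L(f) = 1
T = -1894710 (T = -922*(2208 - 153) = -922*2055 = -1894710)
(L(-46/43) + 828) + T = (1 + 828) - 1894710 = 829 - 1894710 = -1893881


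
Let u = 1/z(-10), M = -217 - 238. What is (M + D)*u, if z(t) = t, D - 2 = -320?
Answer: 773/10 ≈ 77.300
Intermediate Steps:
M = -455
D = -318 (D = 2 - 320 = -318)
u = -⅒ (u = 1/(-10) = -⅒ ≈ -0.10000)
(M + D)*u = (-455 - 318)*(-⅒) = -773*(-⅒) = 773/10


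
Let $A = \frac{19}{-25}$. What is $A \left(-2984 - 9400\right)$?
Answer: $\frac{235296}{25} \approx 9411.8$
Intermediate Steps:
$A = - \frac{19}{25}$ ($A = 19 \left(- \frac{1}{25}\right) = - \frac{19}{25} \approx -0.76$)
$A \left(-2984 - 9400\right) = - \frac{19 \left(-2984 - 9400\right)}{25} = \left(- \frac{19}{25}\right) \left(-12384\right) = \frac{235296}{25}$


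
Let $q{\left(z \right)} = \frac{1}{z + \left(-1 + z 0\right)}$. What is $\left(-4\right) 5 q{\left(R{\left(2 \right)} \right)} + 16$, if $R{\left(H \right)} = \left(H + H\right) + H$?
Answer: $12$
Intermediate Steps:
$R{\left(H \right)} = 3 H$ ($R{\left(H \right)} = 2 H + H = 3 H$)
$q{\left(z \right)} = \frac{1}{-1 + z}$ ($q{\left(z \right)} = \frac{1}{z + \left(-1 + 0\right)} = \frac{1}{z - 1} = \frac{1}{-1 + z}$)
$\left(-4\right) 5 q{\left(R{\left(2 \right)} \right)} + 16 = \frac{\left(-4\right) 5}{-1 + 3 \cdot 2} + 16 = - \frac{20}{-1 + 6} + 16 = - \frac{20}{5} + 16 = \left(-20\right) \frac{1}{5} + 16 = -4 + 16 = 12$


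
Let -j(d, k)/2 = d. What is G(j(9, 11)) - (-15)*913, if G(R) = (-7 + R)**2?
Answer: 14320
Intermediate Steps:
j(d, k) = -2*d
G(j(9, 11)) - (-15)*913 = (-7 - 2*9)**2 - (-15)*913 = (-7 - 18)**2 - 1*(-13695) = (-25)**2 + 13695 = 625 + 13695 = 14320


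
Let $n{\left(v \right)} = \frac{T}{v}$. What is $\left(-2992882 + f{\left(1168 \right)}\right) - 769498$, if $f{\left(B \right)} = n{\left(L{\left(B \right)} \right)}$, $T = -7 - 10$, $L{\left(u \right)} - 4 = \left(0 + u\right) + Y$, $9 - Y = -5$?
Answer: $- \frac{4462182697}{1186} \approx -3.7624 \cdot 10^{6}$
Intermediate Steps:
$Y = 14$ ($Y = 9 - -5 = 9 + 5 = 14$)
$L{\left(u \right)} = 18 + u$ ($L{\left(u \right)} = 4 + \left(\left(0 + u\right) + 14\right) = 4 + \left(u + 14\right) = 4 + \left(14 + u\right) = 18 + u$)
$T = -17$ ($T = -7 - 10 = -17$)
$n{\left(v \right)} = - \frac{17}{v}$
$f{\left(B \right)} = - \frac{17}{18 + B}$
$\left(-2992882 + f{\left(1168 \right)}\right) - 769498 = \left(-2992882 - \frac{17}{18 + 1168}\right) - 769498 = \left(-2992882 - \frac{17}{1186}\right) - 769498 = - \frac{3549558069}{1186} - 769498 = - \frac{4462182697}{1186}$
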